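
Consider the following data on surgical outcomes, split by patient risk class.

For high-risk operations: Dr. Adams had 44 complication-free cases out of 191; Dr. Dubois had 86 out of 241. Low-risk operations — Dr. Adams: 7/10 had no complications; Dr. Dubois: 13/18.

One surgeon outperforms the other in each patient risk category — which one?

Dr. Dubois

High-risk: Dr. Adams 44/191 = 23.0%, Dr. Dubois 86/241 = 35.7% → Dr. Dubois
Low-risk: Dr. Adams 7/10 = 70.0%, Dr. Dubois 13/18 = 72.2% → Dr. Dubois
Dr. Dubois has the higher rate in both groups.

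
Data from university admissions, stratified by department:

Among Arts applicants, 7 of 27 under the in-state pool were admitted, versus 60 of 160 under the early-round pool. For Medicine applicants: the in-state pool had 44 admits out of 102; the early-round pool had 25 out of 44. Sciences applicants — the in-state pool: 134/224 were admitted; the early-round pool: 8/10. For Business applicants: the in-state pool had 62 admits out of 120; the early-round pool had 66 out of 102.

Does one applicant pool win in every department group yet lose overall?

Yes

Arts: the in-state pool 7/27 = 25.9%, the early-round pool 60/160 = 37.5% → the early-round pool
Medicine: the in-state pool 44/102 = 43.1%, the early-round pool 25/44 = 56.8% → the early-round pool
Sciences: the in-state pool 134/224 = 59.8%, the early-round pool 8/10 = 80.0% → the early-round pool
Business: the in-state pool 62/120 = 51.7%, the early-round pool 66/102 = 64.7% → the early-round pool
Overall: the in-state pool 247/473 = 52.2%, the early-round pool 159/316 = 50.3% → the in-state pool
The early-round pool wins each department group but the in-state pool wins overall — the comparison reverses. The early-round pool's applicants skew toward Arts, which has a lower base rate.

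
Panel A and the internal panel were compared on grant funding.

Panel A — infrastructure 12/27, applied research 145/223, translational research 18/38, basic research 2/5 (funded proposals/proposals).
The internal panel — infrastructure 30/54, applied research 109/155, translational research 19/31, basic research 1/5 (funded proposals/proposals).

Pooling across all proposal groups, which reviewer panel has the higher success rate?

the internal panel

Infrastructure: Panel A 12/27 = 44.4%, the internal panel 30/54 = 55.6% → the internal panel
Applied research: Panel A 145/223 = 65.0%, the internal panel 109/155 = 70.3% → the internal panel
Translational research: Panel A 18/38 = 47.4%, the internal panel 19/31 = 61.3% → the internal panel
Basic research: Panel A 2/5 = 40.0%, the internal panel 1/5 = 20.0% → Panel A
Overall: Panel A 177/293 = 60.4%, the internal panel 159/245 = 64.9% → the internal panel
(Neither sweeps every proposal group, but the internal panel has the higher pooled rate.)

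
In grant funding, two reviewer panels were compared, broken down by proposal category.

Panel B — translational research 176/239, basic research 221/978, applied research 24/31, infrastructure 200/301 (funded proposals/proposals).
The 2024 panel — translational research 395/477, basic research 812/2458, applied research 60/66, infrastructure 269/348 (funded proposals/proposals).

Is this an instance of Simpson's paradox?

No

Translational research: Panel B 176/239 = 73.6%, the 2024 panel 395/477 = 82.8% → the 2024 panel
Basic research: Panel B 221/978 = 22.6%, the 2024 panel 812/2458 = 33.0% → the 2024 panel
Applied research: Panel B 24/31 = 77.4%, the 2024 panel 60/66 = 90.9% → the 2024 panel
Infrastructure: Panel B 200/301 = 66.4%, the 2024 panel 269/348 = 77.3% → the 2024 panel
Overall: Panel B 621/1549 = 40.1%, the 2024 panel 1536/3349 = 45.9% → the 2024 panel
The 2024 panel wins overall and in every proposal group — no reversal.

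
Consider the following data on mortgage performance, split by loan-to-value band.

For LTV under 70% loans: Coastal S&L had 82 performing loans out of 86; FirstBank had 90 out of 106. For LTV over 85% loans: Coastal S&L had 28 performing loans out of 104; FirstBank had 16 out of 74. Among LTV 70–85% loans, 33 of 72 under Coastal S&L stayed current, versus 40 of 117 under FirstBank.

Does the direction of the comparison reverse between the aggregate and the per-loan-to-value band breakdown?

LTV under 70%: Coastal S&L 82/86 = 95.3%, FirstBank 90/106 = 84.9% → Coastal S&L
LTV over 85%: Coastal S&L 28/104 = 26.9%, FirstBank 16/74 = 21.6% → Coastal S&L
LTV 70–85%: Coastal S&L 33/72 = 45.8%, FirstBank 40/117 = 34.2% → Coastal S&L
Overall: Coastal S&L 143/262 = 54.6%, FirstBank 146/297 = 49.2% → Coastal S&L
Coastal S&L wins overall and in every loan-to-value group — no reversal.

No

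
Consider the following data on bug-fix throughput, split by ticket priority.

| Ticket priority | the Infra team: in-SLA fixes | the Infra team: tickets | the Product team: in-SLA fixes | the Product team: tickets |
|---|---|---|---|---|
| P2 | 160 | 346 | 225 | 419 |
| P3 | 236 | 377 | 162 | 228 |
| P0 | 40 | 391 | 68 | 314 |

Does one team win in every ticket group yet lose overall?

No

P2: the Infra team 160/346 = 46.2%, the Product team 225/419 = 53.7% → the Product team
P3: the Infra team 236/377 = 62.6%, the Product team 162/228 = 71.1% → the Product team
P0: the Infra team 40/391 = 10.2%, the Product team 68/314 = 21.7% → the Product team
Overall: the Infra team 436/1114 = 39.1%, the Product team 455/961 = 47.3% → the Product team
The Product team wins overall and in every ticket group — no reversal.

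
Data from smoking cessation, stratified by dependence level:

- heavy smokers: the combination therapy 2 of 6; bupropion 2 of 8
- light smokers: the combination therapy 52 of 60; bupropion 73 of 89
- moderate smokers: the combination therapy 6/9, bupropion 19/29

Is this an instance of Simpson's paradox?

No

Heavy smokers: the combination therapy 2/6 = 33.3%, bupropion 2/8 = 25.0% → the combination therapy
Light smokers: the combination therapy 52/60 = 86.7%, bupropion 73/89 = 82.0% → the combination therapy
Moderate smokers: the combination therapy 6/9 = 66.7%, bupropion 19/29 = 65.5% → the combination therapy
Overall: the combination therapy 60/75 = 80.0%, bupropion 94/126 = 74.6% → the combination therapy
The combination therapy wins overall and in every dependence group — no reversal.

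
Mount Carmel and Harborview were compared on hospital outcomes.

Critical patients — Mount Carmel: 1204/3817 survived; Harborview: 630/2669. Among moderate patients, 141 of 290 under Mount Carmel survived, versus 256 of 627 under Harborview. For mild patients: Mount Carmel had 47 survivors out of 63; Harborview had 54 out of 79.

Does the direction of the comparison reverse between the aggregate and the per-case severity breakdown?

Critical: Mount Carmel 1204/3817 = 31.5%, Harborview 630/2669 = 23.6% → Mount Carmel
Moderate: Mount Carmel 141/290 = 48.6%, Harborview 256/627 = 40.8% → Mount Carmel
Mild: Mount Carmel 47/63 = 74.6%, Harborview 54/79 = 68.4% → Mount Carmel
Overall: Mount Carmel 1392/4170 = 33.4%, Harborview 940/3375 = 27.9% → Mount Carmel
Mount Carmel wins overall and in every case group — no reversal.

No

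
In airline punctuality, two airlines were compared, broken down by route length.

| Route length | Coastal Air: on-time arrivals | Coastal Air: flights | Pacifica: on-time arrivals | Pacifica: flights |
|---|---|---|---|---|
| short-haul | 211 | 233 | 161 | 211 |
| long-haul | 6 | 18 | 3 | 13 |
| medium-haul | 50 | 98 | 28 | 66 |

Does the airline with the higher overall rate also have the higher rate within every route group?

Short-haul: Coastal Air 211/233 = 90.6%, Pacifica 161/211 = 76.3% → Coastal Air
Long-haul: Coastal Air 6/18 = 33.3%, Pacifica 3/13 = 23.1% → Coastal Air
Medium-haul: Coastal Air 50/98 = 51.0%, Pacifica 28/66 = 42.4% → Coastal Air
Overall: Coastal Air 267/349 = 76.5%, Pacifica 192/290 = 66.2% → Coastal Air
Coastal Air wins overall and in every route group — no reversal.

Yes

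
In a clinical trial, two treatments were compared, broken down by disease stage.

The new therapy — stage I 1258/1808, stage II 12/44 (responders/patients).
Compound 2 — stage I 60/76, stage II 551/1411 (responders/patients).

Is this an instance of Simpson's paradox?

Stage I: the new therapy 1258/1808 = 69.6%, Compound 2 60/76 = 78.9% → Compound 2
Stage II: the new therapy 12/44 = 27.3%, Compound 2 551/1411 = 39.1% → Compound 2
Overall: the new therapy 1270/1852 = 68.6%, Compound 2 611/1487 = 41.1% → the new therapy
Compound 2 wins each disease group but the new therapy wins overall — the comparison reverses. Compound 2's patients skew toward stage II, which has a lower base rate.

Yes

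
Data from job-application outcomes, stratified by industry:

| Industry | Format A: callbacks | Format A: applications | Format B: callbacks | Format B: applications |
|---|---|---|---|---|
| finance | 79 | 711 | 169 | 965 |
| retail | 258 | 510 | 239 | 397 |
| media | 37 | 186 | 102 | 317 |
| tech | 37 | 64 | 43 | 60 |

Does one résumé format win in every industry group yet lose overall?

No

Finance: Format A 79/711 = 11.1%, Format B 169/965 = 17.5% → Format B
Retail: Format A 258/510 = 50.6%, Format B 239/397 = 60.2% → Format B
Media: Format A 37/186 = 19.9%, Format B 102/317 = 32.2% → Format B
Tech: Format A 37/64 = 57.8%, Format B 43/60 = 71.7% → Format B
Overall: Format A 411/1471 = 27.9%, Format B 553/1739 = 31.8% → Format B
Format B wins overall and in every industry group — no reversal.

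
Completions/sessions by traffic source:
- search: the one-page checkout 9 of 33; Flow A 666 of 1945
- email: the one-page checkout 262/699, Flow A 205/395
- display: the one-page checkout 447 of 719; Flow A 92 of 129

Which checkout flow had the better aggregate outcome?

the one-page checkout

Search: the one-page checkout 9/33 = 27.3%, Flow A 666/1945 = 34.2% → Flow A
Email: the one-page checkout 262/699 = 37.5%, Flow A 205/395 = 51.9% → Flow A
Display: the one-page checkout 447/719 = 62.2%, Flow A 92/129 = 71.3% → Flow A
Overall: the one-page checkout 718/1451 = 49.5%, Flow A 963/2469 = 39.0% → the one-page checkout
(Flow A wins every traffic group but the one-page checkout wins overall — Flow A's sessions skew toward the low-rate search group.)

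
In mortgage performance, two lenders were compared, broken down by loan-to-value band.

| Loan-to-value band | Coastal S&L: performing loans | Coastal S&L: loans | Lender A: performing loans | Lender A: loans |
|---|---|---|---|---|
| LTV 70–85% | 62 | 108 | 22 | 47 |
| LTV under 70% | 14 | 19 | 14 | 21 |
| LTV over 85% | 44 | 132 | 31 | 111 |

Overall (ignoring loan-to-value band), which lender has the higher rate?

LTV 70–85%: Coastal S&L 62/108 = 57.4%, Lender A 22/47 = 46.8% → Coastal S&L
LTV under 70%: Coastal S&L 14/19 = 73.7%, Lender A 14/21 = 66.7% → Coastal S&L
LTV over 85%: Coastal S&L 44/132 = 33.3%, Lender A 31/111 = 27.9% → Coastal S&L
Overall: Coastal S&L 120/259 = 46.3%, Lender A 67/179 = 37.4% → Coastal S&L

Coastal S&L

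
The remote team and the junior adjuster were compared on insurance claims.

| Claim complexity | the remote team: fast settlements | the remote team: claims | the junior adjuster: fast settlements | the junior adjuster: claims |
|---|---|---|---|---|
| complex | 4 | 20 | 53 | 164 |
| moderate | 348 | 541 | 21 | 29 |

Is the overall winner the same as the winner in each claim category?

Complex: the remote team 4/20 = 20.0%, the junior adjuster 53/164 = 32.3% → the junior adjuster
Moderate: the remote team 348/541 = 64.3%, the junior adjuster 21/29 = 72.4% → the junior adjuster
Overall: the remote team 352/561 = 62.7%, the junior adjuster 74/193 = 38.3% → the remote team
The junior adjuster wins each claim group but the remote team wins overall — the comparison reverses. The junior adjuster's claims skew toward complex, which has a lower base rate.

No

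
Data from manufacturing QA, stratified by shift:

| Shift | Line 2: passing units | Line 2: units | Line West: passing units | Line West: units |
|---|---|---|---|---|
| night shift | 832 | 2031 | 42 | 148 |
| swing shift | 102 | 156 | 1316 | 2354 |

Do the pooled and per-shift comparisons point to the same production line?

No

Night shift: Line 2 832/2031 = 41.0%, Line West 42/148 = 28.4% → Line 2
Swing shift: Line 2 102/156 = 65.4%, Line West 1316/2354 = 55.9% → Line 2
Overall: Line 2 934/2187 = 42.7%, Line West 1358/2502 = 54.3% → Line West
Line 2 wins each shift group but Line West wins overall — the comparison reverses. Line 2's units skew toward night shift, which has a lower base rate.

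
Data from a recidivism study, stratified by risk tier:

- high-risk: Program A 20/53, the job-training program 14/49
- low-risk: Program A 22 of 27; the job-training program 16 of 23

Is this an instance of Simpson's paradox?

High-risk: Program A 20/53 = 37.7%, the job-training program 14/49 = 28.6% → Program A
Low-risk: Program A 22/27 = 81.5%, the job-training program 16/23 = 69.6% → Program A
Overall: Program A 42/80 = 52.5%, the job-training program 30/72 = 41.7% → Program A
Program A wins overall and in every risk group — no reversal.

No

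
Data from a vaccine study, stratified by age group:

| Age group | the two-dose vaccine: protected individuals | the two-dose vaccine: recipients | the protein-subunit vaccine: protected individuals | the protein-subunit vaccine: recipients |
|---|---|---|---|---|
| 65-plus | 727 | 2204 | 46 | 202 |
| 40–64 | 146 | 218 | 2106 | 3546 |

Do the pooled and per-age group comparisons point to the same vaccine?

No

65-plus: the two-dose vaccine 727/2204 = 33.0%, the protein-subunit vaccine 46/202 = 22.8% → the two-dose vaccine
40–64: the two-dose vaccine 146/218 = 67.0%, the protein-subunit vaccine 2106/3546 = 59.4% → the two-dose vaccine
Overall: the two-dose vaccine 873/2422 = 36.0%, the protein-subunit vaccine 2152/3748 = 57.4% → the protein-subunit vaccine
The two-dose vaccine wins each age group but the protein-subunit vaccine wins overall — the comparison reverses. The two-dose vaccine's recipients skew toward 65-plus, which has a lower base rate.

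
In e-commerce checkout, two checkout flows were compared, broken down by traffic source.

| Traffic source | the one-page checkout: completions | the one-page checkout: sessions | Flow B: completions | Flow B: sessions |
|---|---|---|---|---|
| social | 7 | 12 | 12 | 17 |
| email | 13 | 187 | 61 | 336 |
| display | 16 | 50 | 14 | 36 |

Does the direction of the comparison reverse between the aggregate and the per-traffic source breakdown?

Social: the one-page checkout 7/12 = 58.3%, Flow B 12/17 = 70.6% → Flow B
Email: the one-page checkout 13/187 = 7.0%, Flow B 61/336 = 18.2% → Flow B
Display: the one-page checkout 16/50 = 32.0%, Flow B 14/36 = 38.9% → Flow B
Overall: the one-page checkout 36/249 = 14.5%, Flow B 87/389 = 22.4% → Flow B
Flow B wins overall and in every traffic group — no reversal.

No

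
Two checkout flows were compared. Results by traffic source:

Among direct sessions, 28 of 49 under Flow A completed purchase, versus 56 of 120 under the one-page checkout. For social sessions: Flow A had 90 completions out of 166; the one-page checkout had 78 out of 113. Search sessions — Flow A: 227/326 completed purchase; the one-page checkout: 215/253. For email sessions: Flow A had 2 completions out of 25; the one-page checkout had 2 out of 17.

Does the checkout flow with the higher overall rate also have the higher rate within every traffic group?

No

Direct: Flow A 28/49 = 57.1%, the one-page checkout 56/120 = 46.7% → Flow A
Social: Flow A 90/166 = 54.2%, the one-page checkout 78/113 = 69.0% → the one-page checkout
Search: Flow A 227/326 = 69.6%, the one-page checkout 215/253 = 85.0% → the one-page checkout
Email: Flow A 2/25 = 8.0%, the one-page checkout 2/17 = 11.8% → the one-page checkout
Overall: Flow A 347/566 = 61.3%, the one-page checkout 351/503 = 69.8% → the one-page checkout
Neither sweeps: Flow A wins 1 of 4 groups, the one-page checkout wins 3. The one-page checkout wins overall but not every group — no Simpson reversal.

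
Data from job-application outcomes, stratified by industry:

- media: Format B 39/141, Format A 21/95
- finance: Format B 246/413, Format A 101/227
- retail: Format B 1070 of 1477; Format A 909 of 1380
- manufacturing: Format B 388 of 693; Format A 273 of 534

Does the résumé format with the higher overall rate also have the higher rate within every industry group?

Media: Format B 39/141 = 27.7%, Format A 21/95 = 22.1% → Format B
Finance: Format B 246/413 = 59.6%, Format A 101/227 = 44.5% → Format B
Retail: Format B 1070/1477 = 72.4%, Format A 909/1380 = 65.9% → Format B
Manufacturing: Format B 388/693 = 56.0%, Format A 273/534 = 51.1% → Format B
Overall: Format B 1743/2724 = 64.0%, Format A 1304/2236 = 58.3% → Format B
Format B wins overall and in every industry group — no reversal.

Yes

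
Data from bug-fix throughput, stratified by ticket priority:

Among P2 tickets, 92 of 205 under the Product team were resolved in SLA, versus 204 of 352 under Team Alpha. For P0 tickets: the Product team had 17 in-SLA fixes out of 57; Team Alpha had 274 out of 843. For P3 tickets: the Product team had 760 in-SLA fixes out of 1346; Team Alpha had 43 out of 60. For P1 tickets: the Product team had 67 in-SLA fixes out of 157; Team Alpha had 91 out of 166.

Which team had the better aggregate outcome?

the Product team

P2: the Product team 92/205 = 44.9%, Team Alpha 204/352 = 58.0% → Team Alpha
P0: the Product team 17/57 = 29.8%, Team Alpha 274/843 = 32.5% → Team Alpha
P3: the Product team 760/1346 = 56.5%, Team Alpha 43/60 = 71.7% → Team Alpha
P1: the Product team 67/157 = 42.7%, Team Alpha 91/166 = 54.8% → Team Alpha
Overall: the Product team 936/1765 = 53.0%, Team Alpha 612/1421 = 43.1% → the Product team
(Team Alpha wins every ticket group but the Product team wins overall — Team Alpha's tickets skew toward the low-rate P0 group.)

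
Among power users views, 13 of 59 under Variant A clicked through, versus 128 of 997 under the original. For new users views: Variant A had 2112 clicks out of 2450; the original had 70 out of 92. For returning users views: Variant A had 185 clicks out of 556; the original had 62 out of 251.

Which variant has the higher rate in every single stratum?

Power users: Variant A 13/59 = 22.0%, the original 128/997 = 12.8% → Variant A
New users: Variant A 2112/2450 = 86.2%, the original 70/92 = 76.1% → Variant A
Returning users: Variant A 185/556 = 33.3%, the original 62/251 = 24.7% → Variant A
Variant A has the higher rate in all 3 groups.

Variant A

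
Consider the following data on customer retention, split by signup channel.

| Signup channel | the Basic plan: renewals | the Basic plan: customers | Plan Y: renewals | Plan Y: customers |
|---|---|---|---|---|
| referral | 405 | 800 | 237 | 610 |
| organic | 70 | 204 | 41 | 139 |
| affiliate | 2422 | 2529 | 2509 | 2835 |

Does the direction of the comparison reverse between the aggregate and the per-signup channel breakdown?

No

Referral: the Basic plan 405/800 = 50.6%, Plan Y 237/610 = 38.9% → the Basic plan
Organic: the Basic plan 70/204 = 34.3%, Plan Y 41/139 = 29.5% → the Basic plan
Affiliate: the Basic plan 2422/2529 = 95.8%, Plan Y 2509/2835 = 88.5% → the Basic plan
Overall: the Basic plan 2897/3533 = 82.0%, Plan Y 2787/3584 = 77.8% → the Basic plan
The Basic plan wins overall and in every signup group — no reversal.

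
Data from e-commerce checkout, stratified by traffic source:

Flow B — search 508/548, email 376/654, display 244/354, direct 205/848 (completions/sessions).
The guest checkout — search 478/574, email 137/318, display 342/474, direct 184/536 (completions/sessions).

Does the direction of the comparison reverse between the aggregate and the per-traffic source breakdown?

No

Search: Flow B 508/548 = 92.7%, the guest checkout 478/574 = 83.3% → Flow B
Email: Flow B 376/654 = 57.5%, the guest checkout 137/318 = 43.1% → Flow B
Display: Flow B 244/354 = 68.9%, the guest checkout 342/474 = 72.2% → the guest checkout
Direct: Flow B 205/848 = 24.2%, the guest checkout 184/536 = 34.3% → the guest checkout
Overall: Flow B 1333/2404 = 55.4%, the guest checkout 1141/1902 = 60.0% → the guest checkout
Neither sweeps: Flow B wins 2 of 4 groups, the guest checkout wins 2. The guest checkout wins overall but not every group — no Simpson reversal.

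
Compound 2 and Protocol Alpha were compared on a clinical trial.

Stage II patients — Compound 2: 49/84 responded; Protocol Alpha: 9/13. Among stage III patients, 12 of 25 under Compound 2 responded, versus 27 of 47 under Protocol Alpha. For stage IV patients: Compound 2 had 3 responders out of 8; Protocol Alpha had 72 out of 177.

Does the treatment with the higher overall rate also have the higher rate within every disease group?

No

Stage II: Compound 2 49/84 = 58.3%, Protocol Alpha 9/13 = 69.2% → Protocol Alpha
Stage III: Compound 2 12/25 = 48.0%, Protocol Alpha 27/47 = 57.4% → Protocol Alpha
Stage IV: Compound 2 3/8 = 37.5%, Protocol Alpha 72/177 = 40.7% → Protocol Alpha
Overall: Compound 2 64/117 = 54.7%, Protocol Alpha 108/237 = 45.6% → Compound 2
Protocol Alpha wins each disease group but Compound 2 wins overall — the comparison reverses. Protocol Alpha's patients skew toward stage IV, which has a lower base rate.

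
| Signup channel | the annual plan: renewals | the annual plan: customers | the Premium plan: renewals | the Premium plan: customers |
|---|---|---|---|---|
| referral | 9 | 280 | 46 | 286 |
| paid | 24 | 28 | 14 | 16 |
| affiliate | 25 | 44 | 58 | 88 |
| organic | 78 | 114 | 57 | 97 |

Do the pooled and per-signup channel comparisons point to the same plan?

Referral: the annual plan 9/280 = 3.2%, the Premium plan 46/286 = 16.1% → the Premium plan
Paid: the annual plan 24/28 = 85.7%, the Premium plan 14/16 = 87.5% → the Premium plan
Affiliate: the annual plan 25/44 = 56.8%, the Premium plan 58/88 = 65.9% → the Premium plan
Organic: the annual plan 78/114 = 68.4%, the Premium plan 57/97 = 58.8% → the annual plan
Overall: the annual plan 136/466 = 29.2%, the Premium plan 175/487 = 35.9% → the Premium plan
Neither sweeps: the annual plan wins 1 of 4 groups, the Premium plan wins 3. The Premium plan wins overall but not every group — no Simpson reversal.

No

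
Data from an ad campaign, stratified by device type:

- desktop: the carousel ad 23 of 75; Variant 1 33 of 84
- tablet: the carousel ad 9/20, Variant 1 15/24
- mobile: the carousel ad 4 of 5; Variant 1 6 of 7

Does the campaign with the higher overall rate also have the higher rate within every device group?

Desktop: the carousel ad 23/75 = 30.7%, Variant 1 33/84 = 39.3% → Variant 1
Tablet: the carousel ad 9/20 = 45.0%, Variant 1 15/24 = 62.5% → Variant 1
Mobile: the carousel ad 4/5 = 80.0%, Variant 1 6/7 = 85.7% → Variant 1
Overall: the carousel ad 36/100 = 36.0%, Variant 1 54/115 = 47.0% → Variant 1
Variant 1 wins overall and in every device group — no reversal.

Yes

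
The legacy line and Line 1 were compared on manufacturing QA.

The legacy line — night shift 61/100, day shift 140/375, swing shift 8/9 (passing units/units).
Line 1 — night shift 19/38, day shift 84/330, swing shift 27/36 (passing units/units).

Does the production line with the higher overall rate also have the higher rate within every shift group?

Yes

Night shift: the legacy line 61/100 = 61.0%, Line 1 19/38 = 50.0% → the legacy line
Day shift: the legacy line 140/375 = 37.3%, Line 1 84/330 = 25.5% → the legacy line
Swing shift: the legacy line 8/9 = 88.9%, Line 1 27/36 = 75.0% → the legacy line
Overall: the legacy line 209/484 = 43.2%, Line 1 130/404 = 32.2% → the legacy line
The legacy line wins overall and in every shift group — no reversal.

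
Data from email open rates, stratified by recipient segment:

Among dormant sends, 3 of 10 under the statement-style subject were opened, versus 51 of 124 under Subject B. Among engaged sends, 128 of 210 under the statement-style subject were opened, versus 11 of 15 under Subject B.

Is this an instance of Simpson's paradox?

Yes

Dormant: the statement-style subject 3/10 = 30.0%, Subject B 51/124 = 41.1% → Subject B
Engaged: the statement-style subject 128/210 = 61.0%, Subject B 11/15 = 73.3% → Subject B
Overall: the statement-style subject 131/220 = 59.5%, Subject B 62/139 = 44.6% → the statement-style subject
Subject B wins each recipient group but the statement-style subject wins overall — the comparison reverses. Subject B's sends skew toward dormant, which has a lower base rate.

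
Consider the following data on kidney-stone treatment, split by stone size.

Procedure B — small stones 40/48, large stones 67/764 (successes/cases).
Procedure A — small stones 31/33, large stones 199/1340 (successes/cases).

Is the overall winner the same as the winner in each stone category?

Small stones: Procedure B 40/48 = 83.3%, Procedure A 31/33 = 93.9% → Procedure A
Large stones: Procedure B 67/764 = 8.8%, Procedure A 199/1340 = 14.9% → Procedure A
Overall: Procedure B 107/812 = 13.2%, Procedure A 230/1373 = 16.8% → Procedure A
Procedure A wins overall and in every stone group — no reversal.

Yes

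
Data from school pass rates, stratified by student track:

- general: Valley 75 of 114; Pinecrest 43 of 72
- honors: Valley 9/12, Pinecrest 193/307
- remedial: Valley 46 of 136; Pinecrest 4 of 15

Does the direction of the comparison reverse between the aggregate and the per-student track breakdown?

General: Valley 75/114 = 65.8%, Pinecrest 43/72 = 59.7% → Valley
Honors: Valley 9/12 = 75.0%, Pinecrest 193/307 = 62.9% → Valley
Remedial: Valley 46/136 = 33.8%, Pinecrest 4/15 = 26.7% → Valley
Overall: Valley 130/262 = 49.6%, Pinecrest 240/394 = 60.9% → Pinecrest
Valley wins each student group but Pinecrest wins overall — the comparison reverses. Valley's students skew toward remedial, which has a lower base rate.

Yes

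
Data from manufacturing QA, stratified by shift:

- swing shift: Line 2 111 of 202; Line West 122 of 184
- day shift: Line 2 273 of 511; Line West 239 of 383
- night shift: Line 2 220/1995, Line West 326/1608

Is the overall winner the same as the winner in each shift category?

Swing shift: Line 2 111/202 = 55.0%, Line West 122/184 = 66.3% → Line West
Day shift: Line 2 273/511 = 53.4%, Line West 239/383 = 62.4% → Line West
Night shift: Line 2 220/1995 = 11.0%, Line West 326/1608 = 20.3% → Line West
Overall: Line 2 604/2708 = 22.3%, Line West 687/2175 = 31.6% → Line West
Line West wins overall and in every shift group — no reversal.

Yes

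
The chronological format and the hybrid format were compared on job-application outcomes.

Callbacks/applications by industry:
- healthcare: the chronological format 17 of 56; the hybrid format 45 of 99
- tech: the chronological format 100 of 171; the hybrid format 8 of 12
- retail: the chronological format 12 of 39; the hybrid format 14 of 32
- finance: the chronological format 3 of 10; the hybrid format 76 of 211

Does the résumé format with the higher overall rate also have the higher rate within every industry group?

No

Healthcare: the chronological format 17/56 = 30.4%, the hybrid format 45/99 = 45.5% → the hybrid format
Tech: the chronological format 100/171 = 58.5%, the hybrid format 8/12 = 66.7% → the hybrid format
Retail: the chronological format 12/39 = 30.8%, the hybrid format 14/32 = 43.8% → the hybrid format
Finance: the chronological format 3/10 = 30.0%, the hybrid format 76/211 = 36.0% → the hybrid format
Overall: the chronological format 132/276 = 47.8%, the hybrid format 143/354 = 40.4% → the chronological format
The hybrid format wins each industry group but the chronological format wins overall — the comparison reverses. The hybrid format's applications skew toward finance, which has a lower base rate.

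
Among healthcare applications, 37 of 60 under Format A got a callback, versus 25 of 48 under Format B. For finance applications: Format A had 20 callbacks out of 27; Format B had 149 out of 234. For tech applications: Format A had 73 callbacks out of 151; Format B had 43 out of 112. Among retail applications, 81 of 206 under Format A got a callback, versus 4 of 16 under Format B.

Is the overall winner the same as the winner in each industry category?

Healthcare: Format A 37/60 = 61.7%, Format B 25/48 = 52.1% → Format A
Finance: Format A 20/27 = 74.1%, Format B 149/234 = 63.7% → Format A
Tech: Format A 73/151 = 48.3%, Format B 43/112 = 38.4% → Format A
Retail: Format A 81/206 = 39.3%, Format B 4/16 = 25.0% → Format A
Overall: Format A 211/444 = 47.5%, Format B 221/410 = 53.9% → Format B
Format A wins each industry group but Format B wins overall — the comparison reverses. Format A's applications skew toward retail, which has a lower base rate.

No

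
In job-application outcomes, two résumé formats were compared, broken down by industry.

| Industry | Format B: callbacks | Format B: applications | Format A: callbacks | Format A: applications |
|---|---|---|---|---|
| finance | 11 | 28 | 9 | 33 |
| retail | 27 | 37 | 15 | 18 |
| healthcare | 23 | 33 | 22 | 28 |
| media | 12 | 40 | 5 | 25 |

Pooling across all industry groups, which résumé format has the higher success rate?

Finance: Format B 11/28 = 39.3%, Format A 9/33 = 27.3% → Format B
Retail: Format B 27/37 = 73.0%, Format A 15/18 = 83.3% → Format A
Healthcare: Format B 23/33 = 69.7%, Format A 22/28 = 78.6% → Format A
Media: Format B 12/40 = 30.0%, Format A 5/25 = 20.0% → Format B
Overall: Format B 73/138 = 52.9%, Format A 51/104 = 49.0% → Format B
(Neither sweeps every industry group, but Format B has the higher pooled rate.)

Format B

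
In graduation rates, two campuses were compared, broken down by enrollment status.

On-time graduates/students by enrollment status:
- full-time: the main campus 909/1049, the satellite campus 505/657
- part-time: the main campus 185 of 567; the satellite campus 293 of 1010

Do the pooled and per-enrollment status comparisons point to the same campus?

Full-time: the main campus 909/1049 = 86.7%, the satellite campus 505/657 = 76.9% → the main campus
Part-time: the main campus 185/567 = 32.6%, the satellite campus 293/1010 = 29.0% → the main campus
Overall: the main campus 1094/1616 = 67.7%, the satellite campus 798/1667 = 47.9% → the main campus
The main campus wins overall and in every enrollment group — no reversal.

Yes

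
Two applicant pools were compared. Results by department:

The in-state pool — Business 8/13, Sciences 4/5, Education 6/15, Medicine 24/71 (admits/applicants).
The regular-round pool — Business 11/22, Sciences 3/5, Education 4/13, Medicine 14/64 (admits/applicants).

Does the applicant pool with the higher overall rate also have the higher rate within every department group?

Business: the in-state pool 8/13 = 61.5%, the regular-round pool 11/22 = 50.0% → the in-state pool
Sciences: the in-state pool 4/5 = 80.0%, the regular-round pool 3/5 = 60.0% → the in-state pool
Education: the in-state pool 6/15 = 40.0%, the regular-round pool 4/13 = 30.8% → the in-state pool
Medicine: the in-state pool 24/71 = 33.8%, the regular-round pool 14/64 = 21.9% → the in-state pool
Overall: the in-state pool 42/104 = 40.4%, the regular-round pool 32/104 = 30.8% → the in-state pool
The in-state pool wins overall and in every department group — no reversal.

Yes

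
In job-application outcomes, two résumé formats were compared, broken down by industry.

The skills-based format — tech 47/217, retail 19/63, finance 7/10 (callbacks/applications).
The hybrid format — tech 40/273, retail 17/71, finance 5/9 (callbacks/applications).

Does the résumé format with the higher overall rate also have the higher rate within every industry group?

Tech: the skills-based format 47/217 = 21.7%, the hybrid format 40/273 = 14.7% → the skills-based format
Retail: the skills-based format 19/63 = 30.2%, the hybrid format 17/71 = 23.9% → the skills-based format
Finance: the skills-based format 7/10 = 70.0%, the hybrid format 5/9 = 55.6% → the skills-based format
Overall: the skills-based format 73/290 = 25.2%, the hybrid format 62/353 = 17.6% → the skills-based format
The skills-based format wins overall and in every industry group — no reversal.

Yes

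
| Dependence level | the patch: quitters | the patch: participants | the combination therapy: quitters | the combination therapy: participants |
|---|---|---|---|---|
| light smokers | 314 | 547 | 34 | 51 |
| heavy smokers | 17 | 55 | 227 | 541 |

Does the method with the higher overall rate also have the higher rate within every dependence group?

Light smokers: the patch 314/547 = 57.4%, the combination therapy 34/51 = 66.7% → the combination therapy
Heavy smokers: the patch 17/55 = 30.9%, the combination therapy 227/541 = 42.0% → the combination therapy
Overall: the patch 331/602 = 55.0%, the combination therapy 261/592 = 44.1% → the patch
The combination therapy wins each dependence group but the patch wins overall — the comparison reverses. The combination therapy's participants skew toward heavy smokers, which has a lower base rate.

No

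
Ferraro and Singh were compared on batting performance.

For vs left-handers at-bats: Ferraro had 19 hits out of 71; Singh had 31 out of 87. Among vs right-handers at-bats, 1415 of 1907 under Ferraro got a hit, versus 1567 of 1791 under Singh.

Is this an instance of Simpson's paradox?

Vs left-handers: Ferraro 19/71 = 26.8%, Singh 31/87 = 35.6% → Singh
Vs right-handers: Ferraro 1415/1907 = 74.2%, Singh 1567/1791 = 87.5% → Singh
Overall: Ferraro 1434/1978 = 72.5%, Singh 1598/1878 = 85.1% → Singh
Singh wins overall and in every pitcher group — no reversal.

No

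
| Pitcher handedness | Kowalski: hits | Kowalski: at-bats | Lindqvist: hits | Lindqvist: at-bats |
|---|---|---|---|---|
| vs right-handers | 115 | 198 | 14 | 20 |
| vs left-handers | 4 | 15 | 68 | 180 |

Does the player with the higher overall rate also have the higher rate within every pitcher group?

No

Vs right-handers: Kowalski 115/198 = 58.1%, Lindqvist 14/20 = 70.0% → Lindqvist
Vs left-handers: Kowalski 4/15 = 26.7%, Lindqvist 68/180 = 37.8% → Lindqvist
Overall: Kowalski 119/213 = 55.9%, Lindqvist 82/200 = 41.0% → Kowalski
Lindqvist wins each pitcher group but Kowalski wins overall — the comparison reverses. Lindqvist's at-bats skew toward vs left-handers, which has a lower base rate.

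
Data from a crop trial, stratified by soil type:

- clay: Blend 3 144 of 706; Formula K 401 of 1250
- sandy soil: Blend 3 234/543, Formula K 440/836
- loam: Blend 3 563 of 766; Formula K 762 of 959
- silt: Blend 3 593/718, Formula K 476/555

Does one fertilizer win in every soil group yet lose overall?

No

Clay: Blend 3 144/706 = 20.4%, Formula K 401/1250 = 32.1% → Formula K
Sandy soil: Blend 3 234/543 = 43.1%, Formula K 440/836 = 52.6% → Formula K
Loam: Blend 3 563/766 = 73.5%, Formula K 762/959 = 79.5% → Formula K
Silt: Blend 3 593/718 = 82.6%, Formula K 476/555 = 85.8% → Formula K
Overall: Blend 3 1534/2733 = 56.1%, Formula K 2079/3600 = 57.8% → Formula K
Formula K wins overall and in every soil group — no reversal.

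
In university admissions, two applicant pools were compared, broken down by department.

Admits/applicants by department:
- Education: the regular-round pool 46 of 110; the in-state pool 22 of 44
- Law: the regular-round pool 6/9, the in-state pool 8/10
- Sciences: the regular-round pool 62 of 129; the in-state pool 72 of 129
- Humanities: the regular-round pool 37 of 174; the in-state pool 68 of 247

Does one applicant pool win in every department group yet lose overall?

No

Education: the regular-round pool 46/110 = 41.8%, the in-state pool 22/44 = 50.0% → the in-state pool
Law: the regular-round pool 6/9 = 66.7%, the in-state pool 8/10 = 80.0% → the in-state pool
Sciences: the regular-round pool 62/129 = 48.1%, the in-state pool 72/129 = 55.8% → the in-state pool
Humanities: the regular-round pool 37/174 = 21.3%, the in-state pool 68/247 = 27.5% → the in-state pool
Overall: the regular-round pool 151/422 = 35.8%, the in-state pool 170/430 = 39.5% → the in-state pool
The in-state pool wins overall and in every department group — no reversal.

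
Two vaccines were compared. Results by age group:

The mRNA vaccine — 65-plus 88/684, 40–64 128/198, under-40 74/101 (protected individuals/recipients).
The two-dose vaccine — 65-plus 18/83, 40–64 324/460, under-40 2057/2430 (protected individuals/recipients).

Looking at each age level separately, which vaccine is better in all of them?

65-plus: the mRNA vaccine 88/684 = 12.9%, the two-dose vaccine 18/83 = 21.7% → the two-dose vaccine
40–64: the mRNA vaccine 128/198 = 64.6%, the two-dose vaccine 324/460 = 70.4% → the two-dose vaccine
Under-40: the mRNA vaccine 74/101 = 73.3%, the two-dose vaccine 2057/2430 = 84.7% → the two-dose vaccine
The two-dose vaccine has the higher rate in all 3 groups.

the two-dose vaccine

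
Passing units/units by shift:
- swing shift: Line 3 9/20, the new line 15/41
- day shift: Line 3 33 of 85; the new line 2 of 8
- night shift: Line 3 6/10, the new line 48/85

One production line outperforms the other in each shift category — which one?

Line 3

Swing shift: Line 3 9/20 = 45.0%, the new line 15/41 = 36.6% → Line 3
Day shift: Line 3 33/85 = 38.8%, the new line 2/8 = 25.0% → Line 3
Night shift: Line 3 6/10 = 60.0%, the new line 48/85 = 56.5% → Line 3
Line 3 has the higher rate in all 3 groups.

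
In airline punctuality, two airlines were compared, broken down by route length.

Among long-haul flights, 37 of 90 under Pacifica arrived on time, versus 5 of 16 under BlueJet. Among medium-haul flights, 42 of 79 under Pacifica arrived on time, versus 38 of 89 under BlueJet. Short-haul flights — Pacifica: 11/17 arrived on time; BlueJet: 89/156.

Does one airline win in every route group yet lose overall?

Long-haul: Pacifica 37/90 = 41.1%, BlueJet 5/16 = 31.2% → Pacifica
Medium-haul: Pacifica 42/79 = 53.2%, BlueJet 38/89 = 42.7% → Pacifica
Short-haul: Pacifica 11/17 = 64.7%, BlueJet 89/156 = 57.1% → Pacifica
Overall: Pacifica 90/186 = 48.4%, BlueJet 132/261 = 50.6% → BlueJet
Pacifica wins each route group but BlueJet wins overall — the comparison reverses. Pacifica's flights skew toward long-haul, which has a lower base rate.

Yes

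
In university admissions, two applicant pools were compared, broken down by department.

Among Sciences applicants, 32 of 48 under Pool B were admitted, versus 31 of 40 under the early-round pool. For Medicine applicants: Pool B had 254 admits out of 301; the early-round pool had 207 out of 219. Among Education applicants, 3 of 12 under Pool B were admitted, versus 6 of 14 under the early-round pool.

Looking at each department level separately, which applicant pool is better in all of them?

the early-round pool

Sciences: Pool B 32/48 = 66.7%, the early-round pool 31/40 = 77.5% → the early-round pool
Medicine: Pool B 254/301 = 84.4%, the early-round pool 207/219 = 94.5% → the early-round pool
Education: Pool B 3/12 = 25.0%, the early-round pool 6/14 = 42.9% → the early-round pool
The early-round pool has the higher rate in all 3 groups.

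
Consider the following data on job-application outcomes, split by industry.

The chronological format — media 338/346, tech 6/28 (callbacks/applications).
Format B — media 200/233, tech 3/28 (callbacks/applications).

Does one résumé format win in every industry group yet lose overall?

No

Media: the chronological format 338/346 = 97.7%, Format B 200/233 = 85.8% → the chronological format
Tech: the chronological format 6/28 = 21.4%, Format B 3/28 = 10.7% → the chronological format
Overall: the chronological format 344/374 = 92.0%, Format B 203/261 = 77.8% → the chronological format
The chronological format wins overall and in every industry group — no reversal.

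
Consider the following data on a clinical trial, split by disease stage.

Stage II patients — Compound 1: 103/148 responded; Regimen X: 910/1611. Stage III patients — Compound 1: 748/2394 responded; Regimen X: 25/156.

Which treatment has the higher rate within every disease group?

Compound 1

Stage II: Compound 1 103/148 = 69.6%, Regimen X 910/1611 = 56.5% → Compound 1
Stage III: Compound 1 748/2394 = 31.2%, Regimen X 25/156 = 16.0% → Compound 1
Compound 1 has the higher rate in both groups.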